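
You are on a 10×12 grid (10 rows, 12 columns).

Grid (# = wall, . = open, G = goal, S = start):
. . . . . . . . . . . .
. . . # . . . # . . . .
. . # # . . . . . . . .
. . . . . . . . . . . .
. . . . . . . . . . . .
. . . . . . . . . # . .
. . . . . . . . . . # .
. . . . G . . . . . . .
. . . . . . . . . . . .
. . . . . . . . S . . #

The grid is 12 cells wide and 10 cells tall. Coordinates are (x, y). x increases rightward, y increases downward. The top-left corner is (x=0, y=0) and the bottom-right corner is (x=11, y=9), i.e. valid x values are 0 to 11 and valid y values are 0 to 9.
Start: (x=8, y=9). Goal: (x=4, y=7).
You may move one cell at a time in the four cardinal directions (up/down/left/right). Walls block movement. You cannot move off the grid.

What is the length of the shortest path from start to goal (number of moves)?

Answer: Shortest path length: 6

Derivation:
BFS from (x=8, y=9) until reaching (x=4, y=7):
  Distance 0: (x=8, y=9)
  Distance 1: (x=8, y=8), (x=7, y=9), (x=9, y=9)
  Distance 2: (x=8, y=7), (x=7, y=8), (x=9, y=8), (x=6, y=9), (x=10, y=9)
  Distance 3: (x=8, y=6), (x=7, y=7), (x=9, y=7), (x=6, y=8), (x=10, y=8), (x=5, y=9)
  Distance 4: (x=8, y=5), (x=7, y=6), (x=9, y=6), (x=6, y=7), (x=10, y=7), (x=5, y=8), (x=11, y=8), (x=4, y=9)
  Distance 5: (x=8, y=4), (x=7, y=5), (x=6, y=6), (x=5, y=7), (x=11, y=7), (x=4, y=8), (x=3, y=9)
  Distance 6: (x=8, y=3), (x=7, y=4), (x=9, y=4), (x=6, y=5), (x=5, y=6), (x=11, y=6), (x=4, y=7), (x=3, y=8), (x=2, y=9)  <- goal reached here
One shortest path (6 moves): (x=8, y=9) -> (x=7, y=9) -> (x=6, y=9) -> (x=5, y=9) -> (x=4, y=9) -> (x=4, y=8) -> (x=4, y=7)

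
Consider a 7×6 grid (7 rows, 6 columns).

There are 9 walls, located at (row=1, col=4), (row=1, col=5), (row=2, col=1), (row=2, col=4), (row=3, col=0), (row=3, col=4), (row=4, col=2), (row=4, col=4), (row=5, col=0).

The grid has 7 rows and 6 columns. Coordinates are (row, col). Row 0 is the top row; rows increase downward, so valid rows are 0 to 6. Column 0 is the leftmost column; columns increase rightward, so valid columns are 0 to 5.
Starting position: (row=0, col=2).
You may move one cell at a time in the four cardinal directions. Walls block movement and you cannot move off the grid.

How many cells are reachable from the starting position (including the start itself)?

BFS flood-fill from (row=0, col=2):
  Distance 0: (row=0, col=2)
  Distance 1: (row=0, col=1), (row=0, col=3), (row=1, col=2)
  Distance 2: (row=0, col=0), (row=0, col=4), (row=1, col=1), (row=1, col=3), (row=2, col=2)
  Distance 3: (row=0, col=5), (row=1, col=0), (row=2, col=3), (row=3, col=2)
  Distance 4: (row=2, col=0), (row=3, col=1), (row=3, col=3)
  Distance 5: (row=4, col=1), (row=4, col=3)
  Distance 6: (row=4, col=0), (row=5, col=1), (row=5, col=3)
  Distance 7: (row=5, col=2), (row=5, col=4), (row=6, col=1), (row=6, col=3)
  Distance 8: (row=5, col=5), (row=6, col=0), (row=6, col=2), (row=6, col=4)
  Distance 9: (row=4, col=5), (row=6, col=5)
  Distance 10: (row=3, col=5)
  Distance 11: (row=2, col=5)
Total reachable: 33 (grid has 33 open cells total)

Answer: Reachable cells: 33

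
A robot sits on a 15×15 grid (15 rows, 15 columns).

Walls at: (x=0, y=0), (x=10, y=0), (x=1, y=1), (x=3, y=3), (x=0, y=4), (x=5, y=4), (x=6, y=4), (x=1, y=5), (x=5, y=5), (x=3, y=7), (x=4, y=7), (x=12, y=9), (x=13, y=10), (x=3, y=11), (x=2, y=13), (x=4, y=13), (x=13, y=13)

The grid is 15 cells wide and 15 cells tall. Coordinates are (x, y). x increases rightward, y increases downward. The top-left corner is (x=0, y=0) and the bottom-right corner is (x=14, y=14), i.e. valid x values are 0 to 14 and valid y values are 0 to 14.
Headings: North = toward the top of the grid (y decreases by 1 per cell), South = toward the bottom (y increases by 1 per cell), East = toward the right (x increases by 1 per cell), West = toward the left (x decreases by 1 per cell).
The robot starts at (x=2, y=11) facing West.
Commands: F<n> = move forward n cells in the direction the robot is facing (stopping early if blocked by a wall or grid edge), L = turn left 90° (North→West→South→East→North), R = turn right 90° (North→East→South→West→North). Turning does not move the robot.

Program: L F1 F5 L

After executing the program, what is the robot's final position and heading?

Start: (x=2, y=11), facing West
  L: turn left, now facing South
  F1: move forward 1, now at (x=2, y=12)
  F5: move forward 0/5 (blocked), now at (x=2, y=12)
  L: turn left, now facing East
Final: (x=2, y=12), facing East

Answer: Final position: (x=2, y=12), facing East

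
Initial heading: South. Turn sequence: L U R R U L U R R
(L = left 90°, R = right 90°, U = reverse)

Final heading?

Start: South
  L (left (90° counter-clockwise)) -> East
  U (U-turn (180°)) -> West
  R (right (90° clockwise)) -> North
  R (right (90° clockwise)) -> East
  U (U-turn (180°)) -> West
  L (left (90° counter-clockwise)) -> South
  U (U-turn (180°)) -> North
  R (right (90° clockwise)) -> East
  R (right (90° clockwise)) -> South
Final: South

Answer: Final heading: South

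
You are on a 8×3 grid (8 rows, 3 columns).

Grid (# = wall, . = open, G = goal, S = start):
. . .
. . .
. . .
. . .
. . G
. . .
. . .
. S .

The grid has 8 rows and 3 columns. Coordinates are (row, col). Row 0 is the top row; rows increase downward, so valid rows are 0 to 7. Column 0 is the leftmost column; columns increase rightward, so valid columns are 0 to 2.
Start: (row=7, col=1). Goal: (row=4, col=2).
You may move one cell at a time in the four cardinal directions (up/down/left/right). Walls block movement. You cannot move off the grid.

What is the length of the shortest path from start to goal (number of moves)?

BFS from (row=7, col=1) until reaching (row=4, col=2):
  Distance 0: (row=7, col=1)
  Distance 1: (row=6, col=1), (row=7, col=0), (row=7, col=2)
  Distance 2: (row=5, col=1), (row=6, col=0), (row=6, col=2)
  Distance 3: (row=4, col=1), (row=5, col=0), (row=5, col=2)
  Distance 4: (row=3, col=1), (row=4, col=0), (row=4, col=2)  <- goal reached here
One shortest path (4 moves): (row=7, col=1) -> (row=7, col=2) -> (row=6, col=2) -> (row=5, col=2) -> (row=4, col=2)

Answer: Shortest path length: 4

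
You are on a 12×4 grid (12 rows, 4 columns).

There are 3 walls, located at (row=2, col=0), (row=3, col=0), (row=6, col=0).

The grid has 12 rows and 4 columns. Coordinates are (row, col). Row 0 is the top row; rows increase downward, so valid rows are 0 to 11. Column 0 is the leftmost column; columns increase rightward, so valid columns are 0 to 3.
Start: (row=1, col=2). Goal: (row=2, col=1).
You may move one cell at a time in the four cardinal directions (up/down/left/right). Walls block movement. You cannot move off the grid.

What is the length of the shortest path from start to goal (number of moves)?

BFS from (row=1, col=2) until reaching (row=2, col=1):
  Distance 0: (row=1, col=2)
  Distance 1: (row=0, col=2), (row=1, col=1), (row=1, col=3), (row=2, col=2)
  Distance 2: (row=0, col=1), (row=0, col=3), (row=1, col=0), (row=2, col=1), (row=2, col=3), (row=3, col=2)  <- goal reached here
One shortest path (2 moves): (row=1, col=2) -> (row=1, col=1) -> (row=2, col=1)

Answer: Shortest path length: 2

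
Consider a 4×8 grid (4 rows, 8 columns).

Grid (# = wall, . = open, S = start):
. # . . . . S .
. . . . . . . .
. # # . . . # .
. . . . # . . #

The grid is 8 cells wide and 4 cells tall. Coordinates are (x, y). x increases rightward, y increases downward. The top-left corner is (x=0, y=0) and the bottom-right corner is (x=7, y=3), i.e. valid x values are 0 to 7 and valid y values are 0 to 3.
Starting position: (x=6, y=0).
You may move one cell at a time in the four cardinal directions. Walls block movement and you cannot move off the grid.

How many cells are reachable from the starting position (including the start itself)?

Answer: Reachable cells: 26

Derivation:
BFS flood-fill from (x=6, y=0):
  Distance 0: (x=6, y=0)
  Distance 1: (x=5, y=0), (x=7, y=0), (x=6, y=1)
  Distance 2: (x=4, y=0), (x=5, y=1), (x=7, y=1)
  Distance 3: (x=3, y=0), (x=4, y=1), (x=5, y=2), (x=7, y=2)
  Distance 4: (x=2, y=0), (x=3, y=1), (x=4, y=2), (x=5, y=3)
  Distance 5: (x=2, y=1), (x=3, y=2), (x=6, y=3)
  Distance 6: (x=1, y=1), (x=3, y=3)
  Distance 7: (x=0, y=1), (x=2, y=3)
  Distance 8: (x=0, y=0), (x=0, y=2), (x=1, y=3)
  Distance 9: (x=0, y=3)
Total reachable: 26 (grid has 26 open cells total)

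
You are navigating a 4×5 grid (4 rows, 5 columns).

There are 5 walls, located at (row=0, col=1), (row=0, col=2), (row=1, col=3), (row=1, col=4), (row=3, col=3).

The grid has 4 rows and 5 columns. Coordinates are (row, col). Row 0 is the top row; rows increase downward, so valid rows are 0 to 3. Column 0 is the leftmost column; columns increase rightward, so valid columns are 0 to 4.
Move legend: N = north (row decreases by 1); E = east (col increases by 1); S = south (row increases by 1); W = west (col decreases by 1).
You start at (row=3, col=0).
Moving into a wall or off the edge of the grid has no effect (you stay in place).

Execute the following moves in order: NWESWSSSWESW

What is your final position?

Start: (row=3, col=0)
  N (north): (row=3, col=0) -> (row=2, col=0)
  W (west): blocked, stay at (row=2, col=0)
  E (east): (row=2, col=0) -> (row=2, col=1)
  S (south): (row=2, col=1) -> (row=3, col=1)
  W (west): (row=3, col=1) -> (row=3, col=0)
  [×3]S (south): blocked, stay at (row=3, col=0)
  W (west): blocked, stay at (row=3, col=0)
  E (east): (row=3, col=0) -> (row=3, col=1)
  S (south): blocked, stay at (row=3, col=1)
  W (west): (row=3, col=1) -> (row=3, col=0)
Final: (row=3, col=0)

Answer: Final position: (row=3, col=0)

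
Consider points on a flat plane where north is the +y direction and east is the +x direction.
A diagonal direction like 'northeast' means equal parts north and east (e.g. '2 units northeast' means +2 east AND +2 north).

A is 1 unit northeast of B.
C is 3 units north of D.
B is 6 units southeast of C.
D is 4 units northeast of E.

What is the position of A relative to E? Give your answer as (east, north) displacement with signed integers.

Answer: A is at (east=11, north=2) relative to E.

Derivation:
Place E at the origin (east=0, north=0).
  D is 4 units northeast of E: delta (east=+4, north=+4); D at (east=4, north=4).
  C is 3 units north of D: delta (east=+0, north=+3); C at (east=4, north=7).
  B is 6 units southeast of C: delta (east=+6, north=-6); B at (east=10, north=1).
  A is 1 unit northeast of B: delta (east=+1, north=+1); A at (east=11, north=2).
Therefore A relative to E: (east=11, north=2).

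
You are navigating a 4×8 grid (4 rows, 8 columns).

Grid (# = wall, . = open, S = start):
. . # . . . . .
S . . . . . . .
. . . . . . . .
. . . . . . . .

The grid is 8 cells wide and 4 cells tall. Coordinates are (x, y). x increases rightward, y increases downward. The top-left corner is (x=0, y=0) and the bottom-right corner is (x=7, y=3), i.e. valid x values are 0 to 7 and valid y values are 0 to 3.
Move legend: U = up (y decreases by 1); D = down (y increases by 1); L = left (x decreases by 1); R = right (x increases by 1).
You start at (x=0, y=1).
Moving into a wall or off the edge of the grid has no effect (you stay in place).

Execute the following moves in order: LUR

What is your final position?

Start: (x=0, y=1)
  L (left): blocked, stay at (x=0, y=1)
  U (up): (x=0, y=1) -> (x=0, y=0)
  R (right): (x=0, y=0) -> (x=1, y=0)
Final: (x=1, y=0)

Answer: Final position: (x=1, y=0)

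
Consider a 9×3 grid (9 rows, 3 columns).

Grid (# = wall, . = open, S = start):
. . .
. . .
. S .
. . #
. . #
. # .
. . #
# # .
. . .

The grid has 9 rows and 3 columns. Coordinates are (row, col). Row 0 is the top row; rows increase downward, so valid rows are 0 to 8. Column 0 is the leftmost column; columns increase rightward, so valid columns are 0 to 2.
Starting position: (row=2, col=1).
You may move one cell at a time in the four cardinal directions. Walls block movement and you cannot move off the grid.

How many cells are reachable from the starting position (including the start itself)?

Answer: Reachable cells: 16

Derivation:
BFS flood-fill from (row=2, col=1):
  Distance 0: (row=2, col=1)
  Distance 1: (row=1, col=1), (row=2, col=0), (row=2, col=2), (row=3, col=1)
  Distance 2: (row=0, col=1), (row=1, col=0), (row=1, col=2), (row=3, col=0), (row=4, col=1)
  Distance 3: (row=0, col=0), (row=0, col=2), (row=4, col=0)
  Distance 4: (row=5, col=0)
  Distance 5: (row=6, col=0)
  Distance 6: (row=6, col=1)
Total reachable: 16 (grid has 21 open cells total)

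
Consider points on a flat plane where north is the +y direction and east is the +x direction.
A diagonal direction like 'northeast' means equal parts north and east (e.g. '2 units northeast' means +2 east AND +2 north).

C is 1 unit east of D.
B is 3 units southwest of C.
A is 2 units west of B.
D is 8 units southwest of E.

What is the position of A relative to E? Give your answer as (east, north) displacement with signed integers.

Answer: A is at (east=-12, north=-11) relative to E.

Derivation:
Place E at the origin (east=0, north=0).
  D is 8 units southwest of E: delta (east=-8, north=-8); D at (east=-8, north=-8).
  C is 1 unit east of D: delta (east=+1, north=+0); C at (east=-7, north=-8).
  B is 3 units southwest of C: delta (east=-3, north=-3); B at (east=-10, north=-11).
  A is 2 units west of B: delta (east=-2, north=+0); A at (east=-12, north=-11).
Therefore A relative to E: (east=-12, north=-11).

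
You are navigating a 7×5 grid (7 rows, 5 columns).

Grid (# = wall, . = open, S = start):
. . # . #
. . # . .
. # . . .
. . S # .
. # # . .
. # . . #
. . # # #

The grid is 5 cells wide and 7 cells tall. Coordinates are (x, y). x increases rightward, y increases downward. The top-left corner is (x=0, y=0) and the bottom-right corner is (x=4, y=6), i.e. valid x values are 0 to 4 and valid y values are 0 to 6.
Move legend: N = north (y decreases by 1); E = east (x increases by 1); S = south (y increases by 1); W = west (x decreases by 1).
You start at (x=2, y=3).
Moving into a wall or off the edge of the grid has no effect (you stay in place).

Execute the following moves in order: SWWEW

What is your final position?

Answer: Final position: (x=0, y=3)

Derivation:
Start: (x=2, y=3)
  S (south): blocked, stay at (x=2, y=3)
  W (west): (x=2, y=3) -> (x=1, y=3)
  W (west): (x=1, y=3) -> (x=0, y=3)
  E (east): (x=0, y=3) -> (x=1, y=3)
  W (west): (x=1, y=3) -> (x=0, y=3)
Final: (x=0, y=3)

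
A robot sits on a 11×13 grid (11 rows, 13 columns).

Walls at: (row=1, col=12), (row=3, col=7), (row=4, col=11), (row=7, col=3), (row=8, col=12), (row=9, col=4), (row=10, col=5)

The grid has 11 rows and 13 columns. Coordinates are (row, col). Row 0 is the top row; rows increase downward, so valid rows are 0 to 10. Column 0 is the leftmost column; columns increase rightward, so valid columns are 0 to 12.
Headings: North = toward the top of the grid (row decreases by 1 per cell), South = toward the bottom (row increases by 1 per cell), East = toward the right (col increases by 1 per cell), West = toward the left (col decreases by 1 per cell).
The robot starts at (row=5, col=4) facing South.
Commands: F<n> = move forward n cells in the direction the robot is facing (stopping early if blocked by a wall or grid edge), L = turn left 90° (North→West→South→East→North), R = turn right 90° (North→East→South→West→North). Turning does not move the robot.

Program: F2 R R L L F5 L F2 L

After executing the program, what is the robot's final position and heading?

Start: (row=5, col=4), facing South
  F2: move forward 2, now at (row=7, col=4)
  R: turn right, now facing West
  R: turn right, now facing North
  L: turn left, now facing West
  L: turn left, now facing South
  F5: move forward 1/5 (blocked), now at (row=8, col=4)
  L: turn left, now facing East
  F2: move forward 2, now at (row=8, col=6)
  L: turn left, now facing North
Final: (row=8, col=6), facing North

Answer: Final position: (row=8, col=6), facing North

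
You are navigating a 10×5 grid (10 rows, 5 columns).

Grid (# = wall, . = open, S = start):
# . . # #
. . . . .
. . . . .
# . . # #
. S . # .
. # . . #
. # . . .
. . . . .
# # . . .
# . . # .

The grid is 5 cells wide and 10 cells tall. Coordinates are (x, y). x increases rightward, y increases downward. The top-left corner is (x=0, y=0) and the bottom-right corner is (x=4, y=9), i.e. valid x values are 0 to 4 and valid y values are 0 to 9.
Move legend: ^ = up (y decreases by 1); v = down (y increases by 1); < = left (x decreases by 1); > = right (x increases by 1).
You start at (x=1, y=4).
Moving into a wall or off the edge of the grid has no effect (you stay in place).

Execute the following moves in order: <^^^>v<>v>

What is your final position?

Answer: Final position: (x=2, y=4)

Derivation:
Start: (x=1, y=4)
  < (left): (x=1, y=4) -> (x=0, y=4)
  [×3]^ (up): blocked, stay at (x=0, y=4)
  > (right): (x=0, y=4) -> (x=1, y=4)
  v (down): blocked, stay at (x=1, y=4)
  < (left): (x=1, y=4) -> (x=0, y=4)
  > (right): (x=0, y=4) -> (x=1, y=4)
  v (down): blocked, stay at (x=1, y=4)
  > (right): (x=1, y=4) -> (x=2, y=4)
Final: (x=2, y=4)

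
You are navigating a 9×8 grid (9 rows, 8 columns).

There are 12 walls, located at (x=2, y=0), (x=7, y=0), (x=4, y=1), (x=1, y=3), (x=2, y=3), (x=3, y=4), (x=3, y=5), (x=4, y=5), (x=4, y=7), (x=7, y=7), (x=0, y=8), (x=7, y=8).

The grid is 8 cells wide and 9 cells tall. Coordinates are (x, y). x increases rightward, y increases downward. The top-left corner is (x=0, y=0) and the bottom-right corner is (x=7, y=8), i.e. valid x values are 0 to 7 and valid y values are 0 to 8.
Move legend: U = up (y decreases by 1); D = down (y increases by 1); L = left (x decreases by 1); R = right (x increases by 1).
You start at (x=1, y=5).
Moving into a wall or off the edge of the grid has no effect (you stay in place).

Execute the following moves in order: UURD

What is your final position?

Start: (x=1, y=5)
  U (up): (x=1, y=5) -> (x=1, y=4)
  U (up): blocked, stay at (x=1, y=4)
  R (right): (x=1, y=4) -> (x=2, y=4)
  D (down): (x=2, y=4) -> (x=2, y=5)
Final: (x=2, y=5)

Answer: Final position: (x=2, y=5)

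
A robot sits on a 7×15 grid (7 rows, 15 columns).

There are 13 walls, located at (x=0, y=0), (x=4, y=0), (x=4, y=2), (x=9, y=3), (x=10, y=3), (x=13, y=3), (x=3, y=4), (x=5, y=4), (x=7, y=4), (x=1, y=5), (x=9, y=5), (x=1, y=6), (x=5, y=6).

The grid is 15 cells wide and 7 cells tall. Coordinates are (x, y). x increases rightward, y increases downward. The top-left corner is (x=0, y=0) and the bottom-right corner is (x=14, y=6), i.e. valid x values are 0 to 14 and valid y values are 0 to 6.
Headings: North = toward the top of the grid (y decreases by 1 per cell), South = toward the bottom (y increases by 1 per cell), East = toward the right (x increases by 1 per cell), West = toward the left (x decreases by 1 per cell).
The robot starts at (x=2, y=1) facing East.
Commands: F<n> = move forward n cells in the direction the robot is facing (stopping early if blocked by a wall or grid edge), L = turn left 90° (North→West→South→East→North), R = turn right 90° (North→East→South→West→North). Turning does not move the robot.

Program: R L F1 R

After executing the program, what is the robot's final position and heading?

Start: (x=2, y=1), facing East
  R: turn right, now facing South
  L: turn left, now facing East
  F1: move forward 1, now at (x=3, y=1)
  R: turn right, now facing South
Final: (x=3, y=1), facing South

Answer: Final position: (x=3, y=1), facing South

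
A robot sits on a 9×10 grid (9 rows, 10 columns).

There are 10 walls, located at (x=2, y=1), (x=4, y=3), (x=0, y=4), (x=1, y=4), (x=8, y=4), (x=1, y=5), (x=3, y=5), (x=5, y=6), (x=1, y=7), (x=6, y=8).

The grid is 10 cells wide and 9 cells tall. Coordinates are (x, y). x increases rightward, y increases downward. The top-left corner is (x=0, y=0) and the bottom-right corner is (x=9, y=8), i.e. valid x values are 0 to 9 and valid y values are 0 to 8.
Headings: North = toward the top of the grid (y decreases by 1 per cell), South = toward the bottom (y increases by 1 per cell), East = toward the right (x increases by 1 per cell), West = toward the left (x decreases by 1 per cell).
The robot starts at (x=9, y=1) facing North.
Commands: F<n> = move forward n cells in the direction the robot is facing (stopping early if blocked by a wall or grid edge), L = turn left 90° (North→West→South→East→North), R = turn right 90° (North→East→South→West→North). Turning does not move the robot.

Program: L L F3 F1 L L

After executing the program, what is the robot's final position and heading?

Answer: Final position: (x=9, y=5), facing North

Derivation:
Start: (x=9, y=1), facing North
  L: turn left, now facing West
  L: turn left, now facing South
  F3: move forward 3, now at (x=9, y=4)
  F1: move forward 1, now at (x=9, y=5)
  L: turn left, now facing East
  L: turn left, now facing North
Final: (x=9, y=5), facing North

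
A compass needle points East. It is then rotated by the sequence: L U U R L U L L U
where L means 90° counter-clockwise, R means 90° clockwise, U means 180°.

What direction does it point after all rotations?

Start: East
  L (left (90° counter-clockwise)) -> North
  U (U-turn (180°)) -> South
  U (U-turn (180°)) -> North
  R (right (90° clockwise)) -> East
  L (left (90° counter-clockwise)) -> North
  U (U-turn (180°)) -> South
  L (left (90° counter-clockwise)) -> East
  L (left (90° counter-clockwise)) -> North
  U (U-turn (180°)) -> South
Final: South

Answer: Final heading: South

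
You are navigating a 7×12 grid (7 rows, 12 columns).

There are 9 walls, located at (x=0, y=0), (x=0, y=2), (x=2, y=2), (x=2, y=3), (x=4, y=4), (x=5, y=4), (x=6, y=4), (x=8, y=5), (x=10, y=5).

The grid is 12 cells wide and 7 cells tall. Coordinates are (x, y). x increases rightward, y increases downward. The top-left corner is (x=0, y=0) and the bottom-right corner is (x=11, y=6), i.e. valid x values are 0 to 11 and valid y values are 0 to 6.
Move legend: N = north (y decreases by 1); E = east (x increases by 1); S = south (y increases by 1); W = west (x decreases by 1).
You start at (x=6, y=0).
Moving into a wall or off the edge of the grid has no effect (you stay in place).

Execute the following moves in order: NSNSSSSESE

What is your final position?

Start: (x=6, y=0)
  N (north): blocked, stay at (x=6, y=0)
  S (south): (x=6, y=0) -> (x=6, y=1)
  N (north): (x=6, y=1) -> (x=6, y=0)
  S (south): (x=6, y=0) -> (x=6, y=1)
  S (south): (x=6, y=1) -> (x=6, y=2)
  S (south): (x=6, y=2) -> (x=6, y=3)
  S (south): blocked, stay at (x=6, y=3)
  E (east): (x=6, y=3) -> (x=7, y=3)
  S (south): (x=7, y=3) -> (x=7, y=4)
  E (east): (x=7, y=4) -> (x=8, y=4)
Final: (x=8, y=4)

Answer: Final position: (x=8, y=4)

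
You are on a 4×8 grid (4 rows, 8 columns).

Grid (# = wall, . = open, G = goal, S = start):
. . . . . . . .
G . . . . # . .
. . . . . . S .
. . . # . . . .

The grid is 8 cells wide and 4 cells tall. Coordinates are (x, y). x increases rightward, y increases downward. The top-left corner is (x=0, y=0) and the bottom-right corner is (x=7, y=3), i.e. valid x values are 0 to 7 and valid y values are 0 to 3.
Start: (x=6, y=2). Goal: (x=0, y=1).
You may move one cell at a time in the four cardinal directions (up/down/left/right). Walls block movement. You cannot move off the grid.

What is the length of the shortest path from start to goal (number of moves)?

BFS from (x=6, y=2) until reaching (x=0, y=1):
  Distance 0: (x=6, y=2)
  Distance 1: (x=6, y=1), (x=5, y=2), (x=7, y=2), (x=6, y=3)
  Distance 2: (x=6, y=0), (x=7, y=1), (x=4, y=2), (x=5, y=3), (x=7, y=3)
  Distance 3: (x=5, y=0), (x=7, y=0), (x=4, y=1), (x=3, y=2), (x=4, y=3)
  Distance 4: (x=4, y=0), (x=3, y=1), (x=2, y=2)
  Distance 5: (x=3, y=0), (x=2, y=1), (x=1, y=2), (x=2, y=3)
  Distance 6: (x=2, y=0), (x=1, y=1), (x=0, y=2), (x=1, y=3)
  Distance 7: (x=1, y=0), (x=0, y=1), (x=0, y=3)  <- goal reached here
One shortest path (7 moves): (x=6, y=2) -> (x=5, y=2) -> (x=4, y=2) -> (x=3, y=2) -> (x=2, y=2) -> (x=1, y=2) -> (x=0, y=2) -> (x=0, y=1)

Answer: Shortest path length: 7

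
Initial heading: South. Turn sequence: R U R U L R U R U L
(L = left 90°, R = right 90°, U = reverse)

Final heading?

Start: South
  R (right (90° clockwise)) -> West
  U (U-turn (180°)) -> East
  R (right (90° clockwise)) -> South
  U (U-turn (180°)) -> North
  L (left (90° counter-clockwise)) -> West
  R (right (90° clockwise)) -> North
  U (U-turn (180°)) -> South
  R (right (90° clockwise)) -> West
  U (U-turn (180°)) -> East
  L (left (90° counter-clockwise)) -> North
Final: North

Answer: Final heading: North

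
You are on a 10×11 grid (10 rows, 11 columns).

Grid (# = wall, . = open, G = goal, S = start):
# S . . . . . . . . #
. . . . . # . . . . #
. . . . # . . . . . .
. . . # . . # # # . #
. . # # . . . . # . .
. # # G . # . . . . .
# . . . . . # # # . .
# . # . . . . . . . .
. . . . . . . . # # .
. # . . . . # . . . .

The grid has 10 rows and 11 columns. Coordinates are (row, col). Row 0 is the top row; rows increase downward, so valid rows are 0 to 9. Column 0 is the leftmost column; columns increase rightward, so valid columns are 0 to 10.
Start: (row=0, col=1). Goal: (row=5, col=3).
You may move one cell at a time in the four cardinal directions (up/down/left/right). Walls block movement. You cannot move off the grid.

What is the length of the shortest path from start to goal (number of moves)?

Answer: Shortest path length: 13

Derivation:
BFS from (row=0, col=1) until reaching (row=5, col=3):
  Distance 0: (row=0, col=1)
  Distance 1: (row=0, col=2), (row=1, col=1)
  Distance 2: (row=0, col=3), (row=1, col=0), (row=1, col=2), (row=2, col=1)
  Distance 3: (row=0, col=4), (row=1, col=3), (row=2, col=0), (row=2, col=2), (row=3, col=1)
  Distance 4: (row=0, col=5), (row=1, col=4), (row=2, col=3), (row=3, col=0), (row=3, col=2), (row=4, col=1)
  Distance 5: (row=0, col=6), (row=4, col=0)
  Distance 6: (row=0, col=7), (row=1, col=6), (row=5, col=0)
  Distance 7: (row=0, col=8), (row=1, col=7), (row=2, col=6)
  Distance 8: (row=0, col=9), (row=1, col=8), (row=2, col=5), (row=2, col=7)
  Distance 9: (row=1, col=9), (row=2, col=8), (row=3, col=5)
  Distance 10: (row=2, col=9), (row=3, col=4), (row=4, col=5)
  Distance 11: (row=2, col=10), (row=3, col=9), (row=4, col=4), (row=4, col=6)
  Distance 12: (row=4, col=7), (row=4, col=9), (row=5, col=4), (row=5, col=6)
  Distance 13: (row=4, col=10), (row=5, col=3), (row=5, col=7), (row=5, col=9), (row=6, col=4)  <- goal reached here
One shortest path (13 moves): (row=0, col=1) -> (row=0, col=2) -> (row=0, col=3) -> (row=0, col=4) -> (row=0, col=5) -> (row=0, col=6) -> (row=1, col=6) -> (row=2, col=6) -> (row=2, col=5) -> (row=3, col=5) -> (row=3, col=4) -> (row=4, col=4) -> (row=5, col=4) -> (row=5, col=3)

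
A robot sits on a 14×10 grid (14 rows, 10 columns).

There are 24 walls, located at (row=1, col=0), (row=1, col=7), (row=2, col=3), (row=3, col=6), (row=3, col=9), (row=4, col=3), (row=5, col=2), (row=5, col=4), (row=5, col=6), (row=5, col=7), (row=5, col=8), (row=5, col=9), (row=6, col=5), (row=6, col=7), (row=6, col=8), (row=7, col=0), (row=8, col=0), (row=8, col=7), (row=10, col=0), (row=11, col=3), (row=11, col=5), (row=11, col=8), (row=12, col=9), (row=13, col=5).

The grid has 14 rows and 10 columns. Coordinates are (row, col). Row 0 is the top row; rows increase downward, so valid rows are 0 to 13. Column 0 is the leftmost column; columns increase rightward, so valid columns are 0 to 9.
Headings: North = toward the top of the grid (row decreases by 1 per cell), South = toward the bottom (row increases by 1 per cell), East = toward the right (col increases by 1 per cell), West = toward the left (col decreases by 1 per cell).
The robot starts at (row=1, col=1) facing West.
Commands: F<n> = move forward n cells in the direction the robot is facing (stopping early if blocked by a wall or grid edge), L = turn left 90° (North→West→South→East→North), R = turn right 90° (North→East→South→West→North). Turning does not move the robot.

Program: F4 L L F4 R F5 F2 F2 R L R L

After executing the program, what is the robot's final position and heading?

Start: (row=1, col=1), facing West
  F4: move forward 0/4 (blocked), now at (row=1, col=1)
  L: turn left, now facing South
  L: turn left, now facing East
  F4: move forward 4, now at (row=1, col=5)
  R: turn right, now facing South
  F5: move forward 4/5 (blocked), now at (row=5, col=5)
  F2: move forward 0/2 (blocked), now at (row=5, col=5)
  F2: move forward 0/2 (blocked), now at (row=5, col=5)
  R: turn right, now facing West
  L: turn left, now facing South
  R: turn right, now facing West
  L: turn left, now facing South
Final: (row=5, col=5), facing South

Answer: Final position: (row=5, col=5), facing South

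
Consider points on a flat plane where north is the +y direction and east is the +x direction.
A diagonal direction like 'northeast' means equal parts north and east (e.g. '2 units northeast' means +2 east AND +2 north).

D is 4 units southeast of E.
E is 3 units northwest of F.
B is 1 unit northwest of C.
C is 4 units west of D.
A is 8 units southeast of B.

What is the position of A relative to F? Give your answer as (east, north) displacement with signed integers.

Answer: A is at (east=4, north=-8) relative to F.

Derivation:
Place F at the origin (east=0, north=0).
  E is 3 units northwest of F: delta (east=-3, north=+3); E at (east=-3, north=3).
  D is 4 units southeast of E: delta (east=+4, north=-4); D at (east=1, north=-1).
  C is 4 units west of D: delta (east=-4, north=+0); C at (east=-3, north=-1).
  B is 1 unit northwest of C: delta (east=-1, north=+1); B at (east=-4, north=0).
  A is 8 units southeast of B: delta (east=+8, north=-8); A at (east=4, north=-8).
Therefore A relative to F: (east=4, north=-8).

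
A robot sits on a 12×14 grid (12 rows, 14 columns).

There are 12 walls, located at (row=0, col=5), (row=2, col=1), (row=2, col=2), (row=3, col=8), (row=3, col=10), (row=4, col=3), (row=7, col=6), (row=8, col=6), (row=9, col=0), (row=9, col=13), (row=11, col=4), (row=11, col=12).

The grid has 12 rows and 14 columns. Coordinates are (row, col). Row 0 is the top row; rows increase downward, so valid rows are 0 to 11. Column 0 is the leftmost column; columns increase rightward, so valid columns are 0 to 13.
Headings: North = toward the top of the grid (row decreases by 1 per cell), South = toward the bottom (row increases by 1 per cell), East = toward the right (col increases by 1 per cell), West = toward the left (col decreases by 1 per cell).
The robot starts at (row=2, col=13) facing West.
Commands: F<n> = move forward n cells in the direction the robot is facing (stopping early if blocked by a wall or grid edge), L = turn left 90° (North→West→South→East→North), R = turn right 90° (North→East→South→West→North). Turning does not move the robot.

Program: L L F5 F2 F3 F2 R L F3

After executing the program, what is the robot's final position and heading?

Answer: Final position: (row=2, col=13), facing East

Derivation:
Start: (row=2, col=13), facing West
  L: turn left, now facing South
  L: turn left, now facing East
  F5: move forward 0/5 (blocked), now at (row=2, col=13)
  F2: move forward 0/2 (blocked), now at (row=2, col=13)
  F3: move forward 0/3 (blocked), now at (row=2, col=13)
  F2: move forward 0/2 (blocked), now at (row=2, col=13)
  R: turn right, now facing South
  L: turn left, now facing East
  F3: move forward 0/3 (blocked), now at (row=2, col=13)
Final: (row=2, col=13), facing East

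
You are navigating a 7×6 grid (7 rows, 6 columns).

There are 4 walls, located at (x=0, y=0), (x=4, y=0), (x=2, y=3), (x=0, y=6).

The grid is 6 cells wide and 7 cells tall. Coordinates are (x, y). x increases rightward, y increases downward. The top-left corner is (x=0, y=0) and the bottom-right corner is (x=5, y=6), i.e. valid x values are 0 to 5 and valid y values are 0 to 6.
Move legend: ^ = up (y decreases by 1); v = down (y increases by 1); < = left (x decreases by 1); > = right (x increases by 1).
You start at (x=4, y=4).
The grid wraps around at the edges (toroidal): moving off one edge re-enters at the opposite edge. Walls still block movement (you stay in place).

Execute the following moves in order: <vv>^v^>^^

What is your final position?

Start: (x=4, y=4)
  < (left): (x=4, y=4) -> (x=3, y=4)
  v (down): (x=3, y=4) -> (x=3, y=5)
  v (down): (x=3, y=5) -> (x=3, y=6)
  > (right): (x=3, y=6) -> (x=4, y=6)
  ^ (up): (x=4, y=6) -> (x=4, y=5)
  v (down): (x=4, y=5) -> (x=4, y=6)
  ^ (up): (x=4, y=6) -> (x=4, y=5)
  > (right): (x=4, y=5) -> (x=5, y=5)
  ^ (up): (x=5, y=5) -> (x=5, y=4)
  ^ (up): (x=5, y=4) -> (x=5, y=3)
Final: (x=5, y=3)

Answer: Final position: (x=5, y=3)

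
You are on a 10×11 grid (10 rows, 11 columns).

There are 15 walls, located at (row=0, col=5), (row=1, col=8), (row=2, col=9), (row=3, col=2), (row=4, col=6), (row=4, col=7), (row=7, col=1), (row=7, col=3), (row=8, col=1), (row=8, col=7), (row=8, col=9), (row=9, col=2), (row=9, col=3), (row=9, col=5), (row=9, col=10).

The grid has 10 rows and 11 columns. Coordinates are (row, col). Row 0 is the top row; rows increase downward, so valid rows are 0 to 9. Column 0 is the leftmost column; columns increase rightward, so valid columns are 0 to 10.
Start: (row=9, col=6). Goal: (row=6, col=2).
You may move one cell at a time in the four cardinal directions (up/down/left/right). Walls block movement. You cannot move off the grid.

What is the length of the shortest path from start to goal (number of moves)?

Answer: Shortest path length: 7

Derivation:
BFS from (row=9, col=6) until reaching (row=6, col=2):
  Distance 0: (row=9, col=6)
  Distance 1: (row=8, col=6), (row=9, col=7)
  Distance 2: (row=7, col=6), (row=8, col=5), (row=9, col=8)
  Distance 3: (row=6, col=6), (row=7, col=5), (row=7, col=7), (row=8, col=4), (row=8, col=8), (row=9, col=9)
  Distance 4: (row=5, col=6), (row=6, col=5), (row=6, col=7), (row=7, col=4), (row=7, col=8), (row=8, col=3), (row=9, col=4)
  Distance 5: (row=5, col=5), (row=5, col=7), (row=6, col=4), (row=6, col=8), (row=7, col=9), (row=8, col=2)
  Distance 6: (row=4, col=5), (row=5, col=4), (row=5, col=8), (row=6, col=3), (row=6, col=9), (row=7, col=2), (row=7, col=10)
  Distance 7: (row=3, col=5), (row=4, col=4), (row=4, col=8), (row=5, col=3), (row=5, col=9), (row=6, col=2), (row=6, col=10), (row=8, col=10)  <- goal reached here
One shortest path (7 moves): (row=9, col=6) -> (row=8, col=6) -> (row=8, col=5) -> (row=8, col=4) -> (row=8, col=3) -> (row=8, col=2) -> (row=7, col=2) -> (row=6, col=2)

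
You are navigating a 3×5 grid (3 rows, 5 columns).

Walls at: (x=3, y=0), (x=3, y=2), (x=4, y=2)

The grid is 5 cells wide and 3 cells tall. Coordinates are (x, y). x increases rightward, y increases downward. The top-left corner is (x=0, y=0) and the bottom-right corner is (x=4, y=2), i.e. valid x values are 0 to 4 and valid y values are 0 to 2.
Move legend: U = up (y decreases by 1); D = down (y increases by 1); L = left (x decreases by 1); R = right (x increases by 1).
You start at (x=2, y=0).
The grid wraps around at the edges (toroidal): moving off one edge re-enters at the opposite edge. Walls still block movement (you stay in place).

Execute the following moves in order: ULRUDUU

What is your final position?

Start: (x=2, y=0)
  U (up): (x=2, y=0) -> (x=2, y=2)
  L (left): (x=2, y=2) -> (x=1, y=2)
  R (right): (x=1, y=2) -> (x=2, y=2)
  U (up): (x=2, y=2) -> (x=2, y=1)
  D (down): (x=2, y=1) -> (x=2, y=2)
  U (up): (x=2, y=2) -> (x=2, y=1)
  U (up): (x=2, y=1) -> (x=2, y=0)
Final: (x=2, y=0)

Answer: Final position: (x=2, y=0)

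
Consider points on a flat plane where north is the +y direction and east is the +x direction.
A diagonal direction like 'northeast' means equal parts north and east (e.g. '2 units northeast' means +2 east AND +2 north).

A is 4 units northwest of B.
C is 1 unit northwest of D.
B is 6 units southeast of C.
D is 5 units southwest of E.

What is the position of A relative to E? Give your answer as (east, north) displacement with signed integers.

Place E at the origin (east=0, north=0).
  D is 5 units southwest of E: delta (east=-5, north=-5); D at (east=-5, north=-5).
  C is 1 unit northwest of D: delta (east=-1, north=+1); C at (east=-6, north=-4).
  B is 6 units southeast of C: delta (east=+6, north=-6); B at (east=0, north=-10).
  A is 4 units northwest of B: delta (east=-4, north=+4); A at (east=-4, north=-6).
Therefore A relative to E: (east=-4, north=-6).

Answer: A is at (east=-4, north=-6) relative to E.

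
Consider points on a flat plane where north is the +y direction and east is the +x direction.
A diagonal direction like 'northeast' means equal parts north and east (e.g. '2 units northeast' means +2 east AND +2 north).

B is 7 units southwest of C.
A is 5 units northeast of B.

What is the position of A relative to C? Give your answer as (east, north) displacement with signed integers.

Place C at the origin (east=0, north=0).
  B is 7 units southwest of C: delta (east=-7, north=-7); B at (east=-7, north=-7).
  A is 5 units northeast of B: delta (east=+5, north=+5); A at (east=-2, north=-2).
Therefore A relative to C: (east=-2, north=-2).

Answer: A is at (east=-2, north=-2) relative to C.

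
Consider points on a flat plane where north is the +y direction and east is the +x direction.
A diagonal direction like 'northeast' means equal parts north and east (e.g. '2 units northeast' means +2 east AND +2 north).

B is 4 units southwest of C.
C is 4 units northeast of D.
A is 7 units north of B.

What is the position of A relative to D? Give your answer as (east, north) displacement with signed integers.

Answer: A is at (east=0, north=7) relative to D.

Derivation:
Place D at the origin (east=0, north=0).
  C is 4 units northeast of D: delta (east=+4, north=+4); C at (east=4, north=4).
  B is 4 units southwest of C: delta (east=-4, north=-4); B at (east=0, north=0).
  A is 7 units north of B: delta (east=+0, north=+7); A at (east=0, north=7).
Therefore A relative to D: (east=0, north=7).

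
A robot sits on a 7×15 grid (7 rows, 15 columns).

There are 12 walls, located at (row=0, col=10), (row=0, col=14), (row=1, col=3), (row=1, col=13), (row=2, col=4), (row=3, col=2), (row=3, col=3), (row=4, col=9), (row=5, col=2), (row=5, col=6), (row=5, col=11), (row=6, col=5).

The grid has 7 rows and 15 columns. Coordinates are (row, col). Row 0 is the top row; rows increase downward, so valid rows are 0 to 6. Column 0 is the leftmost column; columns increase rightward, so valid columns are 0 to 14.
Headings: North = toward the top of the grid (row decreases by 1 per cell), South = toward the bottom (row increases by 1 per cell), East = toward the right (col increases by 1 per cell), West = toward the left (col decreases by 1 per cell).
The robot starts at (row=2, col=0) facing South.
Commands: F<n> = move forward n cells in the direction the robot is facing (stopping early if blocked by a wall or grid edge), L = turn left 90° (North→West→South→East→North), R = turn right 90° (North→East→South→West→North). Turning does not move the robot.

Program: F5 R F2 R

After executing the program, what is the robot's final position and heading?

Answer: Final position: (row=6, col=0), facing North

Derivation:
Start: (row=2, col=0), facing South
  F5: move forward 4/5 (blocked), now at (row=6, col=0)
  R: turn right, now facing West
  F2: move forward 0/2 (blocked), now at (row=6, col=0)
  R: turn right, now facing North
Final: (row=6, col=0), facing North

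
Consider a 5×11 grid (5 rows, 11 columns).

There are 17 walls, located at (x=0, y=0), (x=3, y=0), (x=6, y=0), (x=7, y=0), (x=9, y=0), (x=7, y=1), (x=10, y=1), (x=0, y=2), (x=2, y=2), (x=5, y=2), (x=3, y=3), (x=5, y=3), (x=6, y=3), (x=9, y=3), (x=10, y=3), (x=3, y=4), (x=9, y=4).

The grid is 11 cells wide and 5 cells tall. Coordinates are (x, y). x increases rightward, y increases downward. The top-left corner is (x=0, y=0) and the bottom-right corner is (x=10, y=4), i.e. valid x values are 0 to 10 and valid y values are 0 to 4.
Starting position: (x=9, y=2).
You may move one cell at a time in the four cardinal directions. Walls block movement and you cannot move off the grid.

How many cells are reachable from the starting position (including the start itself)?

BFS flood-fill from (x=9, y=2):
  Distance 0: (x=9, y=2)
  Distance 1: (x=9, y=1), (x=8, y=2), (x=10, y=2)
  Distance 2: (x=8, y=1), (x=7, y=2), (x=8, y=3)
  Distance 3: (x=8, y=0), (x=6, y=2), (x=7, y=3), (x=8, y=4)
  Distance 4: (x=6, y=1), (x=7, y=4)
  Distance 5: (x=5, y=1), (x=6, y=4)
  Distance 6: (x=5, y=0), (x=4, y=1), (x=5, y=4)
  Distance 7: (x=4, y=0), (x=3, y=1), (x=4, y=2), (x=4, y=4)
  Distance 8: (x=2, y=1), (x=3, y=2), (x=4, y=3)
  Distance 9: (x=2, y=0), (x=1, y=1)
  Distance 10: (x=1, y=0), (x=0, y=1), (x=1, y=2)
  Distance 11: (x=1, y=3)
  Distance 12: (x=0, y=3), (x=2, y=3), (x=1, y=4)
  Distance 13: (x=0, y=4), (x=2, y=4)
Total reachable: 36 (grid has 38 open cells total)

Answer: Reachable cells: 36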